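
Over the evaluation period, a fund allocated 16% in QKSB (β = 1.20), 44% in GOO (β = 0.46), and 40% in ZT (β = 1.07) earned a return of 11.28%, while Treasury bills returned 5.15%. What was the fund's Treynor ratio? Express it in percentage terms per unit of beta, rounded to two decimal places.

β_P = 0.16×1.20 + 0.44×0.46 + 0.40×1.07 = 0.8224
Treynor = (R_P − R_f) / β_P = (11.28% − 5.15%) / 0.8224 = 6.13% / 0.8224 = 7.45%

7.45%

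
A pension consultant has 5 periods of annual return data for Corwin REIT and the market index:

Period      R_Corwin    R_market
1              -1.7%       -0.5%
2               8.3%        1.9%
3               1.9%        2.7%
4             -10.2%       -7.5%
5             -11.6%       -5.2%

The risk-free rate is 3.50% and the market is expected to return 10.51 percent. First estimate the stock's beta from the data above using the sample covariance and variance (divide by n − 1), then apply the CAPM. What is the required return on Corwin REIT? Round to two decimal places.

15.44%

Mean R_i = (-1.7 + 8.3 + 1.9 − 10.2 − 11.6) / 5 = -2.6600%
Mean R_m = (-0.5 + 1.9 + 2.7 − 7.5 − 5.2) / 5 = -1.7200%
Σ(R_i − R̄_i)(R_m − R̄_m) = 135.6940  ⇒  Cov = 135.6940 / 4 = 33.9235
Σ(R_m − R̄_m)² = 79.6480  ⇒  Var(R_m) = 79.6480 / 4 = 19.9120
β = Cov / Var(R_m) = 33.9235 / 19.9120 = 1.7037
MRP = 10.51% − 3.50% = 7.01%
E(R) = R_f + β × MRP = 3.50% + 1.7037 × 7.01% = 15.44%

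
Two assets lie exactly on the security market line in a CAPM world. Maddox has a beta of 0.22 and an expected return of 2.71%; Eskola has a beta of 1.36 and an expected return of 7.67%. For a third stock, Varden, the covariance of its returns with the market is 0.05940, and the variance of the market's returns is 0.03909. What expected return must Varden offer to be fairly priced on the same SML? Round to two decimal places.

MRP = (7.67% − 2.71%) / (1.36 − 0.22) = 4.3509%
R_f = 2.71% − 0.22 × 4.3509% = 1.7528%
β_Varden = Cov / Var(R_m) = 0.05940 / 0.03909 = 1.5196
E(R_Varden) = R_f + β × MRP = 1.7528% + 1.5196 × 4.3509% = 8.36%

8.36%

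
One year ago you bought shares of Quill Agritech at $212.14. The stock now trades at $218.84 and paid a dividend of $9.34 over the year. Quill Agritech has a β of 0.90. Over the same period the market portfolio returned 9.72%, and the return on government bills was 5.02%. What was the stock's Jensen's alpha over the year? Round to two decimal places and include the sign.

Realised HPR = (P1 + D1 − P0) / P0 = (218.84 + 9.34 − 212.14) / 212.14 = 16.04 / 212.14 = 7.5610%
MRP = 9.72% − 5.02% = 4.70%
CAPM required = R_f + β·MRP = 5.02% + 0.90 × 4.70% = 9.2500%
α = realised − required = 7.5610% − 9.2500% = -1.69%

-1.69%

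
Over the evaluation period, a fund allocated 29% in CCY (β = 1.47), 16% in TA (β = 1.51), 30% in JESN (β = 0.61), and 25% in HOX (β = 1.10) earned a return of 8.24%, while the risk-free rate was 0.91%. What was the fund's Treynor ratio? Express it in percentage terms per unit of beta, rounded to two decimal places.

β_P = 0.29×1.47 + 0.16×1.51 + 0.30×0.61 + 0.25×1.10 = 1.1259
Treynor = (R_P − R_f) / β_P = (8.24% − 0.91%) / 1.1259 = 7.33% / 1.1259 = 6.51%

6.51%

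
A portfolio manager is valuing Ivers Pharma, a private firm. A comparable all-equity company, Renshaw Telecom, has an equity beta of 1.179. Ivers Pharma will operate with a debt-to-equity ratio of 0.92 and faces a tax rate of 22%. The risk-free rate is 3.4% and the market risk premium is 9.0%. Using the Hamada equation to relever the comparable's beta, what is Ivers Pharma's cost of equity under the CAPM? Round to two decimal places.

21.63%

β_L = β_U × [1 + (1 − t)(D/E)] = 1.179 × [1 + (1 − 0.22) × 0.92]
    = 1.179 × [1 + 0.78 × 0.92] = 1.179 × 1.7176 = 2.0251
E(R) = R_f + β_L × MRP = 3.4% + 2.0251 × 9.0% = 21.63%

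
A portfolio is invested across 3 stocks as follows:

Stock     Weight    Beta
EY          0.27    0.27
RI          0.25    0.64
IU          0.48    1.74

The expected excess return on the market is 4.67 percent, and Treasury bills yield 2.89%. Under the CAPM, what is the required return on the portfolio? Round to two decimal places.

β_P = Σ w_i β_i = 0.27×0.27 + 0.25×0.64 + 0.48×1.74 = 1.0681
E(R_P) = R_f + β_P × MRP = 2.89% + 1.0681 × 4.67% = 7.88%

7.88%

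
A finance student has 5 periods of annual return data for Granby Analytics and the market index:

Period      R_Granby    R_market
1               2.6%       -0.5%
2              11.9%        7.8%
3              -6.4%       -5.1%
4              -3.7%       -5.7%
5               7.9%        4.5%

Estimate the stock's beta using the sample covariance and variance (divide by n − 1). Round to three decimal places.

Mean R_i = (2.6 + 11.9 − 6.4 − 3.7 + 7.9) / 5 = 2.4600%
Mean R_m = (-0.5 + 7.8 − 5.1 − 5.7 + 4.5) / 5 = 0.2000%
Σ(R_i − R̄_i)(R_m − R̄_m) = 178.3400  ⇒  Cov = 178.3400 / 4 = 44.5850
Σ(R_m − R̄_m)² = 139.6400  ⇒  Var(R_m) = 139.6400 / 4 = 34.9100
β = Cov / Var(R_m) = 44.5850 / 34.9100 = 1.2771

1.277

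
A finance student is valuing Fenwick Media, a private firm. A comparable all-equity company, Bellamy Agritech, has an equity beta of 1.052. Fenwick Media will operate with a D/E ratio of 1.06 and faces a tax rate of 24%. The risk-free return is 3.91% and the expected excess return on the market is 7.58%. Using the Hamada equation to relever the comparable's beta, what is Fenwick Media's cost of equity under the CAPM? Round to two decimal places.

β_L = β_U × [1 + (1 − t)(D/E)] = 1.052 × [1 + (1 − 0.24) × 1.06]
    = 1.052 × [1 + 0.76 × 1.06] = 1.052 × 1.8056 = 1.8995
E(R) = R_f + β_L × MRP = 3.91% + 1.8995 × 7.58% = 18.31%

18.31%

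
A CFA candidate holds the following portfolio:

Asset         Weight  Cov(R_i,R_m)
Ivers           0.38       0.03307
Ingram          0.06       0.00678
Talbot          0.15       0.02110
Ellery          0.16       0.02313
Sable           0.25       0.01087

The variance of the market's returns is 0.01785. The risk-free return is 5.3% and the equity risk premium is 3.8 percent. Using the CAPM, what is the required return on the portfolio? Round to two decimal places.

10.10%

β_Ivers = 0.03307 / 0.01785 = 1.8527
β_Ingram = 0.00678 / 0.01785 = 0.3798
β_Talbot = 0.02110 / 0.01785 = 1.1821
β_Ellery = 0.02313 / 0.01785 = 1.2958
β_Sable = 0.01087 / 0.01785 = 0.6090
β_P = Σ w_i β_i = 0.38×1.8527 + 0.06×0.3798 + 0.15×1.1821 + 0.16×1.2958 + 0.25×0.6090 = 1.2637
E(R_P) = R_f + β_P × MRP = 5.3% + 1.2637 × 3.8% = 10.10%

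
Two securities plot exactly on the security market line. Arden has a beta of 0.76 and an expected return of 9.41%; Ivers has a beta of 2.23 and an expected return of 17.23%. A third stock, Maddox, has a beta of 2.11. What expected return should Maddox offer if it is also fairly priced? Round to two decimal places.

16.59%

MRP (SML slope) = (17.23% − 9.41%) / (2.23 − 0.76) = 7.82% / 1.47 = 5.3197%
R_f (intercept) = 9.41% − 0.76 × 5.3197% = 5.3670%
E(R_Maddox) = R_f + β × MRP = 5.3670% + 2.11 × 5.3197% = 16.59%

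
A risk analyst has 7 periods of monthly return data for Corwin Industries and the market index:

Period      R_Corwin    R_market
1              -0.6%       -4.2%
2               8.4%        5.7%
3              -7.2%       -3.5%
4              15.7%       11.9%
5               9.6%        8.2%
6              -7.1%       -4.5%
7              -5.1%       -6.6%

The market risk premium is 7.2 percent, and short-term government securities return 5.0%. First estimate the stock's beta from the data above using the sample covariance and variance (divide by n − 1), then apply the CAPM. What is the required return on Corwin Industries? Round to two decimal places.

13.63%

Mean R_i = (-0.6 + 8.4 − 7.2 + 15.7 + 9.6 − 7.1 − 5.1) / 7 = 1.9571%
Mean R_m = (-4.2 + 5.7 − 3.5 + 11.9 + 8.2 − 4.5 − 6.6) / 7 = 1.0000%
Σ(R_i − R̄_i)(R_m − R̄_m) = 393.0600  ⇒  Cov = 393.0600 / 6 = 65.5100
Σ(R_m − R̄_m)² = 328.0400  ⇒  Var(R_m) = 328.0400 / 6 = 54.6733
β = Cov / Var(R_m) = 65.5100 / 54.6733 = 1.1982
E(R) = R_f + β × MRP = 5.0% + 1.1982 × 7.2% = 13.63%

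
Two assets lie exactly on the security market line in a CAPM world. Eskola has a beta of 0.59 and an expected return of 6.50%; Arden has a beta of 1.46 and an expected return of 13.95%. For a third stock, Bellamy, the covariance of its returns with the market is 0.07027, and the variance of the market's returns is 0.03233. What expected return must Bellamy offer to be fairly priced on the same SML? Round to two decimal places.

MRP = (13.95% − 6.50%) / (1.46 − 0.59) = 8.5632%
R_f = 6.50% − 0.59 × 8.5632% = 1.4477%
β_Bellamy = Cov / Var(R_m) = 0.07027 / 0.03233 = 2.1735
E(R_Bellamy) = R_f + β × MRP = 1.4477% + 2.1735 × 8.5632% = 20.06%

20.06%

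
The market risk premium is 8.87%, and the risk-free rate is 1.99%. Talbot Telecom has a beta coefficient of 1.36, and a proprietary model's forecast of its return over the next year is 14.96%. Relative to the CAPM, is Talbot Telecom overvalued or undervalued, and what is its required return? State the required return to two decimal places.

Undervalued; required return 14.05%

Required return = R_f + β·MRP = 1.99% + 1.36 × 8.87% = 14.05%
Forecast 14.96% > required 14.05% → the stock plots above the SML → undervalued.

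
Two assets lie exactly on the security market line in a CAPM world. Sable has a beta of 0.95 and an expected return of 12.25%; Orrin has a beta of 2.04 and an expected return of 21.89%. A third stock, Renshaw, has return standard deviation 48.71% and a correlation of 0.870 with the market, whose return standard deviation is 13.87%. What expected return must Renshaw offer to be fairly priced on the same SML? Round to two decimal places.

MRP = (21.89% − 12.25%) / (2.04 − 0.95) = 8.8440%
R_f = 12.25% − 0.95 × 8.8440% = 3.8482%
β_Renshaw = ρ·σ_i/σ_m = 0.870 × 48.71 / 13.87 = 3.0553
E(R_Renshaw) = R_f + β × MRP = 3.8482% + 3.0553 × 8.8440% = 30.87%

30.87%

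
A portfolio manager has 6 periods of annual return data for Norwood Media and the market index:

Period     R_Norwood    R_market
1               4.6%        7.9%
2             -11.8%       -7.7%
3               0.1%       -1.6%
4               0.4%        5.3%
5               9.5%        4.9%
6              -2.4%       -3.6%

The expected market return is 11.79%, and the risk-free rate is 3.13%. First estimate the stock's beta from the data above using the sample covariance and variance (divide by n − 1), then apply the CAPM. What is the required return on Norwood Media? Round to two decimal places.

11.75%

Mean R_i = (4.6 − 11.8 + 0.1 + 0.4 + 9.5 − 2.4) / 6 = 0.0667%
Mean R_m = (7.9 − 7.7 − 1.6 + 5.3 + 4.9 − 3.6) / 6 = 0.8667%
Σ(R_i − R̄_i)(R_m − R̄_m) = 184.0033  ⇒  Cov = 184.0033 / 5 = 36.8007
Σ(R_m − R̄_m)² = 184.8133  ⇒  Var(R_m) = 184.8133 / 5 = 36.9627
β = Cov / Var(R_m) = 36.8007 / 36.9627 = 0.9956
MRP = 11.79% − 3.13% = 8.66%
E(R) = R_f + β × MRP = 3.13% + 0.9956 × 8.66% = 11.75%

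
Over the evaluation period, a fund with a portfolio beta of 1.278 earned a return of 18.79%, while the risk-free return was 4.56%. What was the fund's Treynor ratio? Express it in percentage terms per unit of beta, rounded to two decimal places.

Treynor = (R_P − R_f) / β_P = (18.79% − 4.56%) / 1.2780 = 14.23% / 1.2780 = 11.13%

11.13%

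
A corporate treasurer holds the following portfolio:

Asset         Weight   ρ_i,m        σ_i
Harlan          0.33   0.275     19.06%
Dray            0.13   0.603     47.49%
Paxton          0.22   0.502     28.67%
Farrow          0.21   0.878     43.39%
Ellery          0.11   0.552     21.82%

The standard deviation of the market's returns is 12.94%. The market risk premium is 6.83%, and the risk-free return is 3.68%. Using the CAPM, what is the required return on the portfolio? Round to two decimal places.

13.15%

β_Harlan = 0.275 × 19.06% / 12.94% = 0.4051
β_Dray = 0.603 × 47.49% / 12.94% = 2.2130
β_Paxton = 0.502 × 28.67% / 12.94% = 1.1122
β_Farrow = 0.878 × 43.39% / 12.94% = 2.9441
β_Ellery = 0.552 × 21.82% / 12.94% = 0.9308
β_P = Σ w_i β_i = 0.33×0.4051 + 0.13×2.2130 + 0.22×1.1122 + 0.21×2.9441 + 0.11×0.9308 = 1.3867
E(R_P) = R_f + β_P × MRP = 3.68% + 1.3867 × 6.83% = 13.15%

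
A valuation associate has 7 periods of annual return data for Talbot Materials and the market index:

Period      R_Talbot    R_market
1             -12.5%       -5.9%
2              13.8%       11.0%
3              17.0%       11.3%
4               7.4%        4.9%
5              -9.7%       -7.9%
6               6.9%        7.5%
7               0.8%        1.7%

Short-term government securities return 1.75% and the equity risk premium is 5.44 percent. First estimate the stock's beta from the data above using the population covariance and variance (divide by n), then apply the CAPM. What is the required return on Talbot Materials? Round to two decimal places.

Mean R_i = (-12.5 + 13.8 + 17.0 + 7.4 − 9.7 + 6.9 + 0.8) / 7 = 3.3857%
Mean R_m = (-5.9 + 11.0 + 11.3 + 4.9 − 7.9 + 7.5 + 1.7) / 7 = 3.2286%
Σ(R_i − R̄_i)(R_m − R̄_m) = 507.1329  ⇒  Cov = 507.1329 / 7 = 72.4476
Σ(R_m − R̄_m)² = 356.0943  ⇒  Var(R_m) = 356.0943 / 7 = 50.8706
β = Cov / Var(R_m) = 72.4476 / 50.8706 = 1.4242
E(R) = R_f + β × MRP = 1.75% + 1.4242 × 5.44% = 9.50%

9.50%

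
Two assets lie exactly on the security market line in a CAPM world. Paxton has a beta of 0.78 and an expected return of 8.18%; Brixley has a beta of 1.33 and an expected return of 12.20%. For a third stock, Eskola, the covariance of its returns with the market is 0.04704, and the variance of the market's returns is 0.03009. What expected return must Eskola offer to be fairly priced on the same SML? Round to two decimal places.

MRP = (12.20% − 8.18%) / (1.33 − 0.78) = 7.3091%
R_f = 8.18% − 0.78 × 7.3091% = 2.4789%
β_Eskola = Cov / Var(R_m) = 0.04704 / 0.03009 = 1.5633
E(R_Eskola) = R_f + β × MRP = 2.4789% + 1.5633 × 7.3091% = 13.91%

13.91%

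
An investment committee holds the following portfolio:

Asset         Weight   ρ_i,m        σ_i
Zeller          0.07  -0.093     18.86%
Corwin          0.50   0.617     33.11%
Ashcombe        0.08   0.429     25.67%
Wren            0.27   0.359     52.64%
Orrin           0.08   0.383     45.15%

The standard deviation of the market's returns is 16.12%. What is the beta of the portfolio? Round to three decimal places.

β_Zeller = -0.093 × 18.86% / 16.12% = -0.1088
β_Corwin = 0.617 × 33.11% / 16.12% = 1.2673
β_Ashcombe = 0.429 × 25.67% / 16.12% = 0.6832
β_Wren = 0.359 × 52.64% / 16.12% = 1.1723
β_Orrin = 0.383 × 45.15% / 16.12% = 1.0727
β_P = Σ w_i β_i = 0.07×-0.1088 + 0.50×1.2673 + 0.08×0.6832 + 0.27×1.1723 + 0.08×1.0727 = 1.0830

1.083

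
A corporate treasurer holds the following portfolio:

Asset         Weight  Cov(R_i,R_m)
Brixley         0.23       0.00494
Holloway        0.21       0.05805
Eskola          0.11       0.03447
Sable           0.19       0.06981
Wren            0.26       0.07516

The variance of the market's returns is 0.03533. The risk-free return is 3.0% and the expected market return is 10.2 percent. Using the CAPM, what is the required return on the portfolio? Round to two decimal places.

13.17%

β_Brixley = 0.00494 / 0.03533 = 0.1398
β_Holloway = 0.05805 / 0.03533 = 1.6431
β_Eskola = 0.03447 / 0.03533 = 0.9757
β_Sable = 0.06981 / 0.03533 = 1.9759
β_Wren = 0.07516 / 0.03533 = 2.1274
β_P = Σ w_i β_i = 0.23×0.1398 + 0.21×1.6431 + 0.11×0.9757 + 0.19×1.9759 + 0.26×2.1274 = 1.4131
MRP = 10.2% − 3.0% = 7.20%
E(R_P) = R_f + β_P × MRP = 3.0% + 1.4131 × 7.2% = 13.17%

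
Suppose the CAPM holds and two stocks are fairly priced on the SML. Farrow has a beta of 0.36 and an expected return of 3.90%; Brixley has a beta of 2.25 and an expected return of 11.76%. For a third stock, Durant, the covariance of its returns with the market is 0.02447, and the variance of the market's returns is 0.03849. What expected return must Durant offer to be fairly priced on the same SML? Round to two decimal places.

5.05%

MRP = (11.76% − 3.90%) / (2.25 − 0.36) = 4.1587%
R_f = 3.90% − 0.36 × 4.1587% = 2.4029%
β_Durant = Cov / Var(R_m) = 0.02447 / 0.03849 = 0.6357
E(R_Durant) = R_f + β × MRP = 2.4029% + 0.6357 × 4.1587% = 5.05%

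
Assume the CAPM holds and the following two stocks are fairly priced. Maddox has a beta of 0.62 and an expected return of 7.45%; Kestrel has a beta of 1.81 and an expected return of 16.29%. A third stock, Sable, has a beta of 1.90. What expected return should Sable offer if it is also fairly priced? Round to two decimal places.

MRP (SML slope) = (16.29% − 7.45%) / (1.81 − 0.62) = 8.84% / 1.19 = 7.4286%
R_f (intercept) = 7.45% − 0.62 × 7.4286% = 2.8443%
E(R_Sable) = R_f + β × MRP = 2.8443% + 1.90 × 7.4286% = 16.96%

16.96%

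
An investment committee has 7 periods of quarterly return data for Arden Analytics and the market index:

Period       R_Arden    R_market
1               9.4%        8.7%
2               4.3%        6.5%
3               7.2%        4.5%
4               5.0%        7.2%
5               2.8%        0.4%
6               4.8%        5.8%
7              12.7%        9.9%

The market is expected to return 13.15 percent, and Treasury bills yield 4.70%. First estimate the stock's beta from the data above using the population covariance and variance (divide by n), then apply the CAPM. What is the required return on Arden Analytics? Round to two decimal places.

11.88%

Mean R_i = (9.4 + 4.3 + 7.2 + 5.0 + 2.8 + 4.8 + 12.7) / 7 = 6.6000%
Mean R_m = (8.7 + 6.5 + 4.5 + 7.2 + 0.4 + 5.8 + 9.9) / 7 = 6.1429%
Σ(R_i − R̄_i)(R_m − R̄_m) = 49.0200  ⇒  Cov = 49.0200 / 7 = 7.0029
Σ(R_m − R̄_m)² = 57.6971  ⇒  Var(R_m) = 57.6971 / 7 = 8.2424
β = Cov / Var(R_m) = 7.0029 / 8.2424 = 0.8496
MRP = 13.15% − 4.70% = 8.45%
E(R) = R_f + β × MRP = 4.70% + 0.8496 × 8.45% = 11.88%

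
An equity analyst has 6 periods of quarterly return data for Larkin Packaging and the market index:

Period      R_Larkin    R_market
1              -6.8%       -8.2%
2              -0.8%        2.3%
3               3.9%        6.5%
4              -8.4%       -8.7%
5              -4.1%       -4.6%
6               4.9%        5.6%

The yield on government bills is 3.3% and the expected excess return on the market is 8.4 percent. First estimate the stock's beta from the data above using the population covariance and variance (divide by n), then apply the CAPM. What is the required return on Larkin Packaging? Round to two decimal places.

Mean R_i = (-6.8 − 0.8 + 3.9 − 8.4 − 4.1 + 4.9) / 6 = -1.8833%
Mean R_m = (-8.2 + 2.3 + 6.5 − 8.7 − 4.6 + 5.6) / 6 = -1.1833%
Σ(R_i − R̄_i)(R_m − R̄_m) = 185.2783  ⇒  Cov = 185.2783 / 6 = 30.8797
Σ(R_m − R̄_m)² = 234.5883  ⇒  Var(R_m) = 234.5883 / 6 = 39.0981
β = Cov / Var(R_m) = 30.8797 / 39.0981 = 0.7898
E(R) = R_f + β × MRP = 3.3% + 0.7898 × 8.4% = 9.93%

9.93%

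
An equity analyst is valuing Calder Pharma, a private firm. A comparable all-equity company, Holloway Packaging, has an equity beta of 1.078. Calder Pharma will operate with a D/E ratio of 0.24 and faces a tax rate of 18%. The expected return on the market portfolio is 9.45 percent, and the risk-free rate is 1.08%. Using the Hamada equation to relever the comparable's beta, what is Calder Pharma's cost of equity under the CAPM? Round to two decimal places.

β_L = β_U × [1 + (1 − t)(D/E)] = 1.078 × [1 + (1 − 0.18) × 0.24]
    = 1.078 × [1 + 0.82 × 0.24] = 1.078 × 1.1968 = 1.2902
MRP = 9.45% − 1.08% = 8.37%
E(R) = R_f + β_L × MRP = 1.08% + 1.2902 × 8.37% = 11.88%

11.88%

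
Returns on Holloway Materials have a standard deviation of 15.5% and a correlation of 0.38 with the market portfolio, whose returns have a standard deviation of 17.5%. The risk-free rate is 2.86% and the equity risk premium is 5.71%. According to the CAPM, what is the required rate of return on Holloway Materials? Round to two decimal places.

4.78%

β = ρ × σ_i / σ_m = 0.38 × 15.5% / 17.5% = 0.3366
E(R) = 2.86% + 0.3366 × 5.71% = 4.78%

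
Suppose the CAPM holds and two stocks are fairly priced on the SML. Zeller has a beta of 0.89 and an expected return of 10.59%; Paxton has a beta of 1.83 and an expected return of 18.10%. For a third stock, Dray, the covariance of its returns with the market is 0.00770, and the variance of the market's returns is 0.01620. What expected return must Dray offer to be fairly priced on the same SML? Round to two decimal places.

MRP = (18.10% − 10.59%) / (1.83 − 0.89) = 7.9894%
R_f = 10.59% − 0.89 × 7.9894% = 3.4794%
β_Dray = Cov / Var(R_m) = 0.00770 / 0.01620 = 0.4753
E(R_Dray) = R_f + β × MRP = 3.4794% + 0.4753 × 7.9894% = 7.28%

7.28%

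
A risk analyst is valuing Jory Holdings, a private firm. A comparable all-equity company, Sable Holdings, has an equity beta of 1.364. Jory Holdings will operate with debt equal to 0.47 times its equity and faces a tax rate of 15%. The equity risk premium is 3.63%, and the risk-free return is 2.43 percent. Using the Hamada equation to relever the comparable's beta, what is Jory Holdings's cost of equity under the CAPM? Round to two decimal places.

β_L = β_U × [1 + (1 − t)(D/E)] = 1.364 × [1 + (1 − 0.15) × 0.47]
    = 1.364 × [1 + 0.85 × 0.47] = 1.364 × 1.3995 = 1.9089
E(R) = R_f + β_L × MRP = 2.43% + 1.9089 × 3.63% = 9.36%

9.36%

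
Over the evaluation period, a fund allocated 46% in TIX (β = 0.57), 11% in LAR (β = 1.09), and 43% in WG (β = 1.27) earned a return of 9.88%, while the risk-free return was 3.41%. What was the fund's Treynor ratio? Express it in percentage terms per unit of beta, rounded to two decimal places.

β_P = 0.46×0.57 + 0.11×1.09 + 0.43×1.27 = 0.9282
Treynor = (R_P − R_f) / β_P = (9.88% − 3.41%) / 0.9282 = 6.47% / 0.9282 = 6.97%

6.97%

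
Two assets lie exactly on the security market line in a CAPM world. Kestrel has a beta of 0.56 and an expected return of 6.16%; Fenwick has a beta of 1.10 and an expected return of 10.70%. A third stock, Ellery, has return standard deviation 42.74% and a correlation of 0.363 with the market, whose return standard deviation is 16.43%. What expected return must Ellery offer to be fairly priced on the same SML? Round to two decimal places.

MRP = (10.70% − 6.16%) / (1.10 − 0.56) = 8.4074%
R_f = 6.16% − 0.56 × 8.4074% = 1.4519%
β_Ellery = ρ·σ_i/σ_m = 0.363 × 42.74 / 16.43 = 0.9443
E(R_Ellery) = R_f + β × MRP = 1.4519% + 0.9443 × 8.4074% = 9.39%

9.39%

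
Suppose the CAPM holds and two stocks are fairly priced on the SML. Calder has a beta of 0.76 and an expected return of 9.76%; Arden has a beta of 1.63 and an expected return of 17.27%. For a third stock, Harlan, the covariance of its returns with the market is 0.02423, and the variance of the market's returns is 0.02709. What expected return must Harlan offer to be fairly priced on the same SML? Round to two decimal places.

MRP = (17.27% − 9.76%) / (1.63 − 0.76) = 8.6322%
R_f = 9.76% − 0.76 × 8.6322% = 3.1995%
β_Harlan = Cov / Var(R_m) = 0.02423 / 0.02709 = 0.8944
E(R_Harlan) = R_f + β × MRP = 3.1995% + 0.8944 × 8.6322% = 10.92%

10.92%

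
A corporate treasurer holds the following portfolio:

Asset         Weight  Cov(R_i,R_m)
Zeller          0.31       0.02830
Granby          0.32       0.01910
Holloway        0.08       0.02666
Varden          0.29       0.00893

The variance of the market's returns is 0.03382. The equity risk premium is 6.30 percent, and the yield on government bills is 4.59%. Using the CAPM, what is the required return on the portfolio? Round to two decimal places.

8.24%

β_Zeller = 0.02830 / 0.03382 = 0.8368
β_Granby = 0.01910 / 0.03382 = 0.5648
β_Holloway = 0.02666 / 0.03382 = 0.7883
β_Varden = 0.00893 / 0.03382 = 0.2640
β_P = Σ w_i β_i = 0.31×0.8368 + 0.32×0.5648 + 0.08×0.7883 + 0.29×0.2640 = 0.5798
E(R_P) = R_f + β_P × MRP = 4.59% + 0.5798 × 6.30% = 8.24%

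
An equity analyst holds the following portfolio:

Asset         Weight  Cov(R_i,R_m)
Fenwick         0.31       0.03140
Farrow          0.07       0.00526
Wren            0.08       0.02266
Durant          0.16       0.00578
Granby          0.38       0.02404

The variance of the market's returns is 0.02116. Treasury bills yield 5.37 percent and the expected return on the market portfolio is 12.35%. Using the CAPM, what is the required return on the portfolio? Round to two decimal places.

β_Fenwick = 0.03140 / 0.02116 = 1.4839
β_Farrow = 0.00526 / 0.02116 = 0.2486
β_Wren = 0.02266 / 0.02116 = 1.0709
β_Durant = 0.00578 / 0.02116 = 0.2732
β_Granby = 0.02404 / 0.02116 = 1.1361
β_P = Σ w_i β_i = 0.31×1.4839 + 0.07×0.2486 + 0.08×1.0709 + 0.16×0.2732 + 0.38×1.1361 = 1.0385
MRP = 12.35% − 5.37% = 6.98%
E(R_P) = R_f + β_P × MRP = 5.37% + 1.0385 × 6.98% = 12.62%

12.62%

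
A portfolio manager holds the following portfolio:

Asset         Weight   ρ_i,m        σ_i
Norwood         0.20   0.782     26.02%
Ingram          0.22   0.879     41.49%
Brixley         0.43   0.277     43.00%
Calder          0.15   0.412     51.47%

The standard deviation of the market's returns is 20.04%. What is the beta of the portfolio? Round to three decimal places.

1.018

β_Norwood = 0.782 × 26.02% / 20.04% = 1.0154
β_Ingram = 0.879 × 41.49% / 20.04% = 1.8198
β_Brixley = 0.277 × 43.00% / 20.04% = 0.5944
β_Calder = 0.412 × 51.47% / 20.04% = 1.0582
β_P = Σ w_i β_i = 0.20×1.0154 + 0.22×1.8198 + 0.43×0.5944 + 0.15×1.0582 = 1.0178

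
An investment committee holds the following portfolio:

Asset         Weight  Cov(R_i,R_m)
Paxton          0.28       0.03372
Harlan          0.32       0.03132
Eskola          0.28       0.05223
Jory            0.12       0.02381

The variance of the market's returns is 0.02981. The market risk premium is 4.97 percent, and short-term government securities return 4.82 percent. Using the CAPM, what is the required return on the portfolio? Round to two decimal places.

10.98%

β_Paxton = 0.03372 / 0.02981 = 1.1312
β_Harlan = 0.03132 / 0.02981 = 1.0507
β_Eskola = 0.05223 / 0.02981 = 1.7521
β_Jory = 0.02381 / 0.02981 = 0.7987
β_P = Σ w_i β_i = 0.28×1.1312 + 0.32×1.0507 + 0.28×1.7521 + 0.12×0.7987 = 1.2394
E(R_P) = R_f + β_P × MRP = 4.82% + 1.2394 × 4.97% = 10.98%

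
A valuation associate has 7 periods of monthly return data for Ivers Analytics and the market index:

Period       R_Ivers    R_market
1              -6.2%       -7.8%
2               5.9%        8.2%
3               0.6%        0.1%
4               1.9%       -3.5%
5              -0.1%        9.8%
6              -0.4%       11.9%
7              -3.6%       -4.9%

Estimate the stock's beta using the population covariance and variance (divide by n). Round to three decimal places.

0.282

Mean R_i = (-6.2 + 5.9 + 0.6 + 1.9 − 0.1 − 0.4 − 3.6) / 7 = -0.2714%
Mean R_m = (-7.8 + 8.2 + 0.1 − 3.5 + 9.8 + 11.9 − 4.9) / 7 = 1.9714%
Σ(R_i − R̄_i)(R_m − R̄_m) = 105.7957  ⇒  Cov = 105.7957 / 7 = 15.1137
Σ(R_m − R̄_m)² = 374.7943  ⇒  Var(R_m) = 374.7943 / 7 = 53.5420
β = Cov / Var(R_m) = 15.1137 / 53.5420 = 0.2823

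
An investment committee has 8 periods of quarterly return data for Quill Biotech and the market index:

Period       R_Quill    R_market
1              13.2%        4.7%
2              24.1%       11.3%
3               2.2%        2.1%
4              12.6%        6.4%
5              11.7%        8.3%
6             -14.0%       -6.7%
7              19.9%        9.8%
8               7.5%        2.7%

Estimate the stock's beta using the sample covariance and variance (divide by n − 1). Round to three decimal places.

2.006

Mean R_i = (13.2 + 24.1 + 2.2 + 12.6 + 11.7 − 14.0 + 19.9 + 7.5) / 8 = 9.6500%
Mean R_m = (4.7 + 11.3 + 2.1 + 6.4 + 8.3 − 6.7 + 9.8 + 2.7) / 8 = 4.8250%
Σ(R_i − R̄_i)(R_m − R̄_m) = 453.3200  ⇒  Cov = 453.3200 / 7 = 64.7600
Σ(R_m − R̄_m)² = 226.0150  ⇒  Var(R_m) = 226.0150 / 7 = 32.2879
β = Cov / Var(R_m) = 64.7600 / 32.2879 = 2.0057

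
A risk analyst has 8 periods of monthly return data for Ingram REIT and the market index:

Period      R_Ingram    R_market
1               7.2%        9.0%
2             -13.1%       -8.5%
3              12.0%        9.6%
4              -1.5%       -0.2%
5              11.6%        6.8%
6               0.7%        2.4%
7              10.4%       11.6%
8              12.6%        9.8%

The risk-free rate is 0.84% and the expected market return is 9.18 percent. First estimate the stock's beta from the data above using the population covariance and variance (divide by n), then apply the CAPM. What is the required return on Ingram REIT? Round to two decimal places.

11.54%

Mean R_i = (7.2 − 13.1 + 12.0 − 1.5 + 11.6 + 0.7 + 10.4 + 12.6) / 8 = 4.9875%
Mean R_m = (9.0 − 8.5 + 9.6 − 0.2 + 6.8 + 2.4 + 11.6 + 9.8) / 8 = 5.0625%
Σ(R_i − R̄_i)(R_m − R̄_m) = 414.3363  ⇒  Cov = 414.3363 / 8 = 51.7920
Σ(R_m − R̄_m)² = 323.0188  ⇒  Var(R_m) = 323.0188 / 8 = 40.3774
β = Cov / Var(R_m) = 51.7920 / 40.3774 = 1.2827
MRP = 9.18% − 0.84% = 8.34%
E(R) = R_f + β × MRP = 0.84% + 1.2827 × 8.34% = 11.54%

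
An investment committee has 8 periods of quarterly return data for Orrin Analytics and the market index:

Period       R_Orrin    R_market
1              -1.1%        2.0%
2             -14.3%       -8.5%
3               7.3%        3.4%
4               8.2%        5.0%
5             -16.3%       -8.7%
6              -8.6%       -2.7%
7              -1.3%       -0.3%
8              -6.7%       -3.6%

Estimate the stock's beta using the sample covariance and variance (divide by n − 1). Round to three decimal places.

1.716

Mean R_i = (-1.1 − 14.3 + 7.3 + 8.2 − 16.3 − 8.6 − 1.3 − 6.7) / 8 = -4.1000%
Mean R_m = (2.0 − 8.5 + 3.4 + 5.0 − 8.7 − 2.7 − 0.3 − 3.6) / 8 = -1.6750%
Σ(R_i − R̄_i)(R_m − R̄_m) = 319.7700  ⇒  Cov = 319.7700 / 7 = 45.6814
Σ(R_m − R̄_m)² = 186.3950  ⇒  Var(R_m) = 186.3950 / 7 = 26.6279
β = Cov / Var(R_m) = 45.6814 / 26.6279 = 1.7155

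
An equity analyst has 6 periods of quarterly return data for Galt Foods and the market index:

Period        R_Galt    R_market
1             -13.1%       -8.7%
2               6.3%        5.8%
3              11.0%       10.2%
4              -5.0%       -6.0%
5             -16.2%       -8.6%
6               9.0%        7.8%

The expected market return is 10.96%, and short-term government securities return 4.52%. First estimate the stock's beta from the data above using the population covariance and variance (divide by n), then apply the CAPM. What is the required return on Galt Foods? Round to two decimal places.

12.95%

Mean R_i = (-13.1 + 6.3 + 11.0 − 5.0 − 16.2 + 9.0) / 6 = -1.3333%
Mean R_m = (-8.7 + 5.8 + 10.2 − 6.0 − 8.6 + 7.8) / 6 = 0.0833%
Σ(R_i − R̄_i)(R_m − R̄_m) = 502.8967  ⇒  Cov = 502.8967 / 6 = 83.8161
Σ(R_m − R̄_m)² = 384.1283  ⇒  Var(R_m) = 384.1283 / 6 = 64.0214
β = Cov / Var(R_m) = 83.8161 / 64.0214 = 1.3092
MRP = 10.96% − 4.52% = 6.44%
E(R) = R_f + β × MRP = 4.52% + 1.3092 × 6.44% = 12.95%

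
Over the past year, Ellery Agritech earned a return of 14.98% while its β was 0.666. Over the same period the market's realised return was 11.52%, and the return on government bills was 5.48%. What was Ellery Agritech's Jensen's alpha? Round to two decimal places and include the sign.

+5.48%

Market excess return = 11.52% − 5.48% = 6.04%
CAPM benchmark = R_f + β(R_m − R_f) = 5.48% + 0.666 × 6.04% = 9.50264%
α = actual − benchmark = 14.98% − 9.50264% = +5.48%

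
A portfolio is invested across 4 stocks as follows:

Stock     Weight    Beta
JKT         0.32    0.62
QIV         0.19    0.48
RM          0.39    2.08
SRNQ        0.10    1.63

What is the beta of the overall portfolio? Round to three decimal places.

β_P = Σ w_i β_i = 0.32×0.62 + 0.19×0.48 + 0.39×2.08 + 0.10×1.63 = 1.2638

1.264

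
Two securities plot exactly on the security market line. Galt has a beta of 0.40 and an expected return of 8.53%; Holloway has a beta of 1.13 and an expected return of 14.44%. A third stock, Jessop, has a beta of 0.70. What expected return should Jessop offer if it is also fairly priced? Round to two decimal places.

MRP (SML slope) = (14.44% − 8.53%) / (1.13 − 0.40) = 5.91% / 0.73 = 8.0959%
R_f (intercept) = 8.53% − 0.40 × 8.0959% = 5.2916%
E(R_Jessop) = R_f + β × MRP = 5.2916% + 0.70 × 8.0959% = 10.96%

10.96%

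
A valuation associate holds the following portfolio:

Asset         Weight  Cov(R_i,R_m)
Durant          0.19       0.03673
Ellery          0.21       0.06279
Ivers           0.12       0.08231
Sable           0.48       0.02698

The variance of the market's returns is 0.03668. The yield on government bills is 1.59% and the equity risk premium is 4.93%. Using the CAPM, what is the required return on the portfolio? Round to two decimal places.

β_Durant = 0.03673 / 0.03668 = 1.0014
β_Ellery = 0.06279 / 0.03668 = 1.7118
β_Ivers = 0.08231 / 0.03668 = 2.2440
β_Sable = 0.02698 / 0.03668 = 0.7356
β_P = Σ w_i β_i = 0.19×1.0014 + 0.21×1.7118 + 0.12×2.2440 + 0.48×0.7356 = 1.1721
E(R_P) = R_f + β_P × MRP = 1.59% + 1.1721 × 4.93% = 7.37%

7.37%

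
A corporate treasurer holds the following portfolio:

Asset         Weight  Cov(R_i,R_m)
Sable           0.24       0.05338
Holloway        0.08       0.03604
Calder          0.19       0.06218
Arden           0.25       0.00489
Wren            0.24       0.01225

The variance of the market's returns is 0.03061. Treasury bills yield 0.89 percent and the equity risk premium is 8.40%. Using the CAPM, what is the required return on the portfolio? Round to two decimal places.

β_Sable = 0.05338 / 0.03061 = 1.7439
β_Holloway = 0.03604 / 0.03061 = 1.1774
β_Calder = 0.06218 / 0.03061 = 2.0314
β_Arden = 0.00489 / 0.03061 = 0.1598
β_Wren = 0.01225 / 0.03061 = 0.4002
β_P = Σ w_i β_i = 0.24×1.7439 + 0.08×1.1774 + 0.19×2.0314 + 0.25×0.1598 + 0.24×0.4002 = 1.0347
E(R_P) = R_f + β_P × MRP = 0.89% + 1.0347 × 8.40% = 9.58%

9.58%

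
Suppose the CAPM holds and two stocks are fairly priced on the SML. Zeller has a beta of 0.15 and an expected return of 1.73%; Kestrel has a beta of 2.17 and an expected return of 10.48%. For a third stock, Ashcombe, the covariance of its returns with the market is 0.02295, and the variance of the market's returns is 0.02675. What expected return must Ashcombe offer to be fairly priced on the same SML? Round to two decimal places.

4.80%

MRP = (10.48% − 1.73%) / (2.17 − 0.15) = 4.3317%
R_f = 1.73% − 0.15 × 4.3317% = 1.0802%
β_Ashcombe = Cov / Var(R_m) = 0.02295 / 0.02675 = 0.8579
E(R_Ashcombe) = R_f + β × MRP = 1.0802% + 0.8579 × 4.3317% = 4.80%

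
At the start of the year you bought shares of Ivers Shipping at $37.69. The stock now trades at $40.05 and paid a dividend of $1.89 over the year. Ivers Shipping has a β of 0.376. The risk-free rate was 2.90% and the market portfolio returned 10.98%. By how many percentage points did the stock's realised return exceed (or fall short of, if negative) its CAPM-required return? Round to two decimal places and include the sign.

Realised HPR = (P1 + D1 − P0) / P0 = (40.05 + 1.89 − 37.69) / 37.69 = 4.25 / 37.69 = 11.2762%
MRP = 10.98% − 2.90% = 8.08%
CAPM required = R_f + β·MRP = 2.90% + 0.376 × 8.08% = 5.93808%
α = realised − required = 11.2762% − 5.93808% = +5.34%

+5.34%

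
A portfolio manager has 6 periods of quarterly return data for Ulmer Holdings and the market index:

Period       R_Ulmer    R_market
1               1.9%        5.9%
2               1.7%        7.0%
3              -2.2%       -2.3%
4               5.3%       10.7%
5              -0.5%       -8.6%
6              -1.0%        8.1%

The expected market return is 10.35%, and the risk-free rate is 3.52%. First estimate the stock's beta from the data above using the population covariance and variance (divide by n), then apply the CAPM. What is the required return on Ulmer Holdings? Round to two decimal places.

5.11%

Mean R_i = (1.9 + 1.7 − 2.2 + 5.3 − 0.5 − 1.0) / 6 = 0.8667%
Mean R_m = (5.9 + 7.0 − 2.3 + 10.7 − 8.6 + 8.1) / 6 = 3.4667%
Σ(R_i − R̄_i)(R_m − R̄_m) = 63.0533  ⇒  Cov = 63.0533 / 6 = 10.5089
Σ(R_m − R̄_m)² = 271.0533  ⇒  Var(R_m) = 271.0533 / 6 = 45.1756
β = Cov / Var(R_m) = 10.5089 / 45.1756 = 0.2326
MRP = 10.35% − 3.52% = 6.83%
E(R) = R_f + β × MRP = 3.52% + 0.2326 × 6.83% = 5.11%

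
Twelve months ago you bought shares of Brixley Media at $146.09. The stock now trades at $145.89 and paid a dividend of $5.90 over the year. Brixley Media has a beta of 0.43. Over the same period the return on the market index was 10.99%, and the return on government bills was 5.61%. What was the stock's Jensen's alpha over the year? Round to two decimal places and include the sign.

-4.02%

Realised HPR = (P1 + D1 − P0) / P0 = (145.89 + 5.90 − 146.09) / 146.09 = 5.70 / 146.09 = 3.9017%
MRP = 10.99% − 5.61% = 5.38%
CAPM required = R_f + β·MRP = 5.61% + 0.43 × 5.38% = 7.9234%
α = realised − required = 3.9017% − 7.9234% = -4.02%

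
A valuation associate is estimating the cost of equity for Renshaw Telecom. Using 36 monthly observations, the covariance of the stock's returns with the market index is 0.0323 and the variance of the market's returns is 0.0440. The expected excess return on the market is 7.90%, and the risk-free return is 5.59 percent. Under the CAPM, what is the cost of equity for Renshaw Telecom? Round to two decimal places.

β = Cov(R_i, R_m) / Var(R_m) = 0.0323 / 0.0440 = 0.7341
E(R) = R_f + β × MRP = 5.59% + 0.7341 × 7.90% = 11.39%

11.39%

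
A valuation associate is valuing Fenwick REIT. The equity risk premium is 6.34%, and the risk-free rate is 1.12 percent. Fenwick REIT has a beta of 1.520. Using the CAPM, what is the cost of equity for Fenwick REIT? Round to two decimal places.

E(R) = R_f + β × MRP = 1.12% + 1.520 × 6.34% = 10.76%

10.76%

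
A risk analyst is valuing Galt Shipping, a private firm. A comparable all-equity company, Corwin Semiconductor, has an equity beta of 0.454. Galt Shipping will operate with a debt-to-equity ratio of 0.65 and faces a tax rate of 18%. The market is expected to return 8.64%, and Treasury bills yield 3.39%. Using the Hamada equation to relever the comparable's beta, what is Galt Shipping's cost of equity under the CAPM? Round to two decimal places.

7.04%

β_L = β_U × [1 + (1 − t)(D/E)] = 0.454 × [1 + (1 − 0.18) × 0.65]
    = 0.454 × [1 + 0.82 × 0.65] = 0.454 × 1.5330 = 0.6960
MRP = 8.64% − 3.39% = 5.25%
E(R) = R_f + β_L × MRP = 3.39% + 0.6960 × 5.25% = 7.04%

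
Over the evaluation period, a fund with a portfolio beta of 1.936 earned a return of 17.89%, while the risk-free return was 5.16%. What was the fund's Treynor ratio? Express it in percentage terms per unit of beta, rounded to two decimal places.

Treynor = (R_P − R_f) / β_P = (17.89% − 5.16%) / 1.9360 = 12.73% / 1.9360 = 6.58%

6.58%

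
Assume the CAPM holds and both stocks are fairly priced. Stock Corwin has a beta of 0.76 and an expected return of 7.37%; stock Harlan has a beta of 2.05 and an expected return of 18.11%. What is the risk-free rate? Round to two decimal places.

1.04%

Both satisfy E(R) = R_f + β·MRP, so the slope of the SML is
MRP = (18.11% − 7.37%) / (2.05 − 0.76) = 10.74% / 1.29 = 8.3256%
R_f = E(R_Corwin) − β_Corwin·MRP = 7.37% − 0.76 × 8.3256% = 1.0425%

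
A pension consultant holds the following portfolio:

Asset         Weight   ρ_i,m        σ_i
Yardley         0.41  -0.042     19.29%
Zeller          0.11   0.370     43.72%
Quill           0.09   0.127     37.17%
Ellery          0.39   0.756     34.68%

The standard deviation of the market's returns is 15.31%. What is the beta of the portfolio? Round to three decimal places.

β_Yardley = -0.042 × 19.29% / 15.31% = -0.0529
β_Zeller = 0.370 × 43.72% / 15.31% = 1.0566
β_Quill = 0.127 × 37.17% / 15.31% = 0.3083
β_Ellery = 0.756 × 34.68% / 15.31% = 1.7125
β_P = Σ w_i β_i = 0.41×-0.0529 + 0.11×1.0566 + 0.09×0.3083 + 0.39×1.7125 = 0.7902

0.790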